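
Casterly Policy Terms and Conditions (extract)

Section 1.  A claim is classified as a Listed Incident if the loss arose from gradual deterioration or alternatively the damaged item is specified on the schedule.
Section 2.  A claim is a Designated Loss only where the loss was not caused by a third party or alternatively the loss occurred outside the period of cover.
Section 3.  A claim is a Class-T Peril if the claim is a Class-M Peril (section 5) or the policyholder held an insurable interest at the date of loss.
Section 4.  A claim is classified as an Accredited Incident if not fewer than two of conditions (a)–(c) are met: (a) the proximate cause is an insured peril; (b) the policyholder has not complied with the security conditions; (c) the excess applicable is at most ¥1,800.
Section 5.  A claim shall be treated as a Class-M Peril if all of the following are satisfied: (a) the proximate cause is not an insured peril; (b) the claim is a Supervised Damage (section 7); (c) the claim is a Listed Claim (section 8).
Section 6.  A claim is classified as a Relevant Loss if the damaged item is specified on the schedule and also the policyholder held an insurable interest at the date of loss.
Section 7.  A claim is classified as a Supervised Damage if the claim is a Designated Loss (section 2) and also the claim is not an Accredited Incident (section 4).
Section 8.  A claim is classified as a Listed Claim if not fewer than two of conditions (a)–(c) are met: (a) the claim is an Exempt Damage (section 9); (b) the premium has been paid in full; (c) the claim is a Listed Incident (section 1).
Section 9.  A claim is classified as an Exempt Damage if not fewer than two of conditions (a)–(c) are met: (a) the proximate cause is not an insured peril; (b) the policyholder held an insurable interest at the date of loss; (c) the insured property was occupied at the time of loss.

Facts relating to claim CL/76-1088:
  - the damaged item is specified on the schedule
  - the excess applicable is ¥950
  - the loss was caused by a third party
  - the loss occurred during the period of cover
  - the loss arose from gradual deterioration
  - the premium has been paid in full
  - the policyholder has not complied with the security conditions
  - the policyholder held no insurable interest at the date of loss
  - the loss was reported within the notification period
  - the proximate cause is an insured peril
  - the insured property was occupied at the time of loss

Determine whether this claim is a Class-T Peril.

No

Under section 2: the loss was not caused by a third party? no; or the loss occurred outside the period of cover? no. So the claim is not a Designated Loss.
Under section 4: the proximate cause is an insured peril? yes; the policyholder has not complied with the security conditions? yes; excess applicable: ¥950 ≤ ¥1,800? yes — 3 of 3 hold (need ≥2) → satisfied.
Under section 7: Designated Loss (section 2)? no; and not an Accredited Incident (section 4)? no. So the claim is not a Supervised Damage.
Under section 9: the proximate cause is not an insured peril? no; the policyholder held an insurable interest at the date of loss? no; the insured property was occupied at the time of loss? yes — 1 of 3 hold (need ≥2) → not satisfied.
Under section 1: the loss arose from gradual deterioration? yes; or the damaged item is specified on the schedule? yes. So the claim is a Listed Incident.
Under section 8: Exempt Damage (section 9)? no; the premium has been paid in full? yes; Listed Incident (section 1)? yes — 2 of 3 hold (need ≥2) → satisfied.
Under section 5: the proximate cause is not an insured peril? no; and Supervised Damage (section 7)? no; and Listed Claim (section 8)? yes. So the claim is not a Class-M Peril.
Under section 3: Class-M Peril (section 5)? no; or the policyholder held an insurable interest at the date of loss? no. So the claim is not a Class-T Peril.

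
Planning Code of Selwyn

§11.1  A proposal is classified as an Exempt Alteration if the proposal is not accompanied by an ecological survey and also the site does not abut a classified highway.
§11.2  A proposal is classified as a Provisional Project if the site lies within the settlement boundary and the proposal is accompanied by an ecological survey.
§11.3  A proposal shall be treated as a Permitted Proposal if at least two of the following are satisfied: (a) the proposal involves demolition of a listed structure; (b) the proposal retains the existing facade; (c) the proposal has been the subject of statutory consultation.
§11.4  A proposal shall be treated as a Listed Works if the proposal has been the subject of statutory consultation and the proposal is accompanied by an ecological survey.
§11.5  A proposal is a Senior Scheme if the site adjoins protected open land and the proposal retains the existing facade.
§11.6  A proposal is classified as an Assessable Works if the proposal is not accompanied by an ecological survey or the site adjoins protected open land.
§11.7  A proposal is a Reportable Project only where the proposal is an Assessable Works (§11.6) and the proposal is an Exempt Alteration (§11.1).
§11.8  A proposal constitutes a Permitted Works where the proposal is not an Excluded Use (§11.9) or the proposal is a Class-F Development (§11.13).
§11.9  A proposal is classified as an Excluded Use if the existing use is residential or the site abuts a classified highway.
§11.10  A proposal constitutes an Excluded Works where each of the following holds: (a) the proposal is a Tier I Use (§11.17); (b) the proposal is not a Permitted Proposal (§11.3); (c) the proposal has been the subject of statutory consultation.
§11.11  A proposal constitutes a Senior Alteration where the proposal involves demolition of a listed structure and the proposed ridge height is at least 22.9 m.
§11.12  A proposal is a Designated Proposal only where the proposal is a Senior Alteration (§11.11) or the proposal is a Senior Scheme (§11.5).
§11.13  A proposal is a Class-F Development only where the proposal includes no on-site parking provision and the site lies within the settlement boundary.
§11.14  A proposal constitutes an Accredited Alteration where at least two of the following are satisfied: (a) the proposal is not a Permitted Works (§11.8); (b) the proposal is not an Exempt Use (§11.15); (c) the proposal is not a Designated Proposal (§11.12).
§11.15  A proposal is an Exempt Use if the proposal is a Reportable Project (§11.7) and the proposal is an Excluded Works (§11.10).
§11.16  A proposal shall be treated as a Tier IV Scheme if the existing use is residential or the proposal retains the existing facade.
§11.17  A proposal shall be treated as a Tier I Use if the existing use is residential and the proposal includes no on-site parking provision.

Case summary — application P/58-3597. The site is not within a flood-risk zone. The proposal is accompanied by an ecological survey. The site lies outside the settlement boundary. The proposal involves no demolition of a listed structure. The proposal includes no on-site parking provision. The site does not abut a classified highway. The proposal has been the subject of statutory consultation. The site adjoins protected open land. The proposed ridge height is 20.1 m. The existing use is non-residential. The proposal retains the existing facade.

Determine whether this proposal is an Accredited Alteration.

No

Under §11.9: the existing use is residential? no; or the site abuts a classified highway? no. So the proposal is not an Excluded Use.
Under §11.13: the proposal includes no on-site parking provision? yes; and the site lies within the settlement boundary? no. So the proposal is not a Class-F Development.
Under §11.8: not an Excluded Use (§11.9)? yes; or Class-F Development (§11.13)? no. So the proposal is a Permitted Works.
Under §11.6: the proposal is not accompanied by an ecological survey? no; or the site adjoins protected open land? yes. So the proposal is an Assessable Works.
Under §11.1: the proposal is not accompanied by an ecological survey? no; and the site does not abut a classified highway? yes. So the proposal is not an Exempt Alteration.
Under §11.7: Assessable Works (§11.6)? yes; and Exempt Alteration (§11.1)? no. So the proposal is not a Reportable Project.
Under §11.17: the existing use is residential? no; and the proposal includes no on-site parking provision? yes. So the proposal is not a Tier I Use.
Under §11.3: the proposal involves demolition of a listed structure? no; the proposal retains the existing facade? yes; the proposal has been the subject of statutory consultation? yes — 2 of 3 hold (need ≥2) → satisfied.
Under §11.10: Tier I Use (§11.17)? no; and not a Permitted Proposal (§11.3)? no; and the proposal has been the subject of statutory consultation? yes. So the proposal is not an Excluded Works.
Under §11.15: Reportable Project (§11.7)? no; and Excluded Works (§11.10)? no. So the proposal is not an Exempt Use.
Under §11.11: the proposal involves demolition of a listed structure? no; and proposed ridge height: 20.1 m ≥ 22.9 m? no. So the proposal is not a Senior Alteration.
Under §11.5: the site adjoins protected open land? yes; and the proposal retains the existing facade? yes. So the proposal is a Senior Scheme.
Under §11.12: Senior Alteration (§11.11)? no; or Senior Scheme (§11.5)? yes. So the proposal is a Designated Proposal.
Under §11.14: not a Permitted Works (§11.8)? no; not an Exempt Use (§11.15)? yes; not a Designated Proposal (§11.12)? no — 1 of 3 hold (need ≥2) → not satisfied.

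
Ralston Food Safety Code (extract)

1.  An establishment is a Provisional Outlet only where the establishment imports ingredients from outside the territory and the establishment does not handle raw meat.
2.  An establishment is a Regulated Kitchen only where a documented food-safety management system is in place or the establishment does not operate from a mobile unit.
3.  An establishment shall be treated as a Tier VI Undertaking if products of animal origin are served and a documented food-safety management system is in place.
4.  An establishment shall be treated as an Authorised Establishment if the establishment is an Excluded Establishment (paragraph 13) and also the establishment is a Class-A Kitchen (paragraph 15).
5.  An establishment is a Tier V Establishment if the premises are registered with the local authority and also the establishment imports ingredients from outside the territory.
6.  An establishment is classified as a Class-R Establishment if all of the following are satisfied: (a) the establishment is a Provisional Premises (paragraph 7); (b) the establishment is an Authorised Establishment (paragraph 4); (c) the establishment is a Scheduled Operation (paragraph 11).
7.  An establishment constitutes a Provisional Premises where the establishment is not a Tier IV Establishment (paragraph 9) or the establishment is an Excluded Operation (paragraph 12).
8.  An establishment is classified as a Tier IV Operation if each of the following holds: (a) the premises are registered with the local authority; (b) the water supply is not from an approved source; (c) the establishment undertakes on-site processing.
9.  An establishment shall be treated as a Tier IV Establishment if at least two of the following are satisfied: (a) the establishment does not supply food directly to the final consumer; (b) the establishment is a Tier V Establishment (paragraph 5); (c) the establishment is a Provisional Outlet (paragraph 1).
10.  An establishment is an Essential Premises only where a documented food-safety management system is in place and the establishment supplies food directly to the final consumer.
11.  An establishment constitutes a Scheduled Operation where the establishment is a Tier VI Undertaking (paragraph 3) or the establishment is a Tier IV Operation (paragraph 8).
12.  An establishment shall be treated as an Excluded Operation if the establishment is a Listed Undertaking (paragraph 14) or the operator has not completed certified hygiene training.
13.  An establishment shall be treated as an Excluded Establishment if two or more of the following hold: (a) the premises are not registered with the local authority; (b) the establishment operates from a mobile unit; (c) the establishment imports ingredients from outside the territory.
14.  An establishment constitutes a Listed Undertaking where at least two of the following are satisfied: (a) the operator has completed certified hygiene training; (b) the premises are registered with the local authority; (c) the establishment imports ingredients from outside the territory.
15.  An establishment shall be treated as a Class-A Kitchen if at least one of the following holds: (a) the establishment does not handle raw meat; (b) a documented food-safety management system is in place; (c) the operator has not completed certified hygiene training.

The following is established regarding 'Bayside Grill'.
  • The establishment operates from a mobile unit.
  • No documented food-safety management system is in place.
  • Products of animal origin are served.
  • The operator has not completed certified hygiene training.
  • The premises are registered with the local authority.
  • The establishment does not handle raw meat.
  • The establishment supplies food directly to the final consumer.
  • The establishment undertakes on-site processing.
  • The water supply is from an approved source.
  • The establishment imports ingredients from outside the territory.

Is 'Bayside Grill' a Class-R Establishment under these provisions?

No

paragraph 5 — Tier V Establishment: [the premises are registered with the local authority? yes] AND [the establishment imports ingredients from outside the territory? yes] → satisfied.
paragraph 1 — Provisional Outlet: [the establishment imports ingredients from outside the territory? yes] AND [the establishment does not handle raw meat? yes] → satisfied.
paragraph 9 — Tier IV Establishment: the establishment does not supply food directly to the final consumer? no; Tier V Establishment (paragraph 5)? yes; Provisional Outlet (paragraph 1)? yes — 2 of 3 hold (need ≥2) → satisfied.
paragraph 14 — Listed Undertaking: the operator has completed certified hygiene training? no; the premises are registered with the local authority? yes; the establishment imports ingredients from outside the territory? yes — 2 of 3 hold (need ≥2) → satisfied.
paragraph 12 — Excluded Operation: [Listed Undertaking (paragraph 14)? yes] OR [the operator has not completed certified hygiene training? yes] → satisfied.
paragraph 7 — Provisional Premises: [not a Tier IV Establishment (paragraph 9)? no] OR [Excluded Operation (paragraph 12)? yes] → satisfied.
paragraph 13 — Excluded Establishment: the premises are not registered with the local authority? no; the establishment operates from a mobile unit? yes; the establishment imports ingredients from outside the territory? yes — 2 of 3 hold (need ≥2) → satisfied.
paragraph 15 — Class-A Kitchen: [the establishment does not handle raw meat? yes] OR [a documented food-safety management system is in place? no] OR [the operator has not completed certified hygiene training? yes] → satisfied.
paragraph 4 — Authorised Establishment: [Excluded Establishment (paragraph 13)? yes] AND [Class-A Kitchen (paragraph 15)? yes] → satisfied.
paragraph 3 — Tier VI Undertaking: [products of animal origin are served? yes] AND [a documented food-safety management system is in place? no] → not satisfied.
paragraph 8 — Tier IV Operation: [the premises are registered with the local authority? yes] AND [the water supply is not from an approved source? no] AND [the establishment undertakes on-site processing? yes] → not satisfied.
paragraph 11 — Scheduled Operation: [Tier VI Undertaking (paragraph 3)? no] OR [Tier IV Operation (paragraph 8)? no] → not satisfied.
paragraph 6 — Class-R Establishment: [Provisional Premises (paragraph 7)? yes] AND [Authorised Establishment (paragraph 4)? yes] AND [Scheduled Operation (paragraph 11)? no] → not satisfied.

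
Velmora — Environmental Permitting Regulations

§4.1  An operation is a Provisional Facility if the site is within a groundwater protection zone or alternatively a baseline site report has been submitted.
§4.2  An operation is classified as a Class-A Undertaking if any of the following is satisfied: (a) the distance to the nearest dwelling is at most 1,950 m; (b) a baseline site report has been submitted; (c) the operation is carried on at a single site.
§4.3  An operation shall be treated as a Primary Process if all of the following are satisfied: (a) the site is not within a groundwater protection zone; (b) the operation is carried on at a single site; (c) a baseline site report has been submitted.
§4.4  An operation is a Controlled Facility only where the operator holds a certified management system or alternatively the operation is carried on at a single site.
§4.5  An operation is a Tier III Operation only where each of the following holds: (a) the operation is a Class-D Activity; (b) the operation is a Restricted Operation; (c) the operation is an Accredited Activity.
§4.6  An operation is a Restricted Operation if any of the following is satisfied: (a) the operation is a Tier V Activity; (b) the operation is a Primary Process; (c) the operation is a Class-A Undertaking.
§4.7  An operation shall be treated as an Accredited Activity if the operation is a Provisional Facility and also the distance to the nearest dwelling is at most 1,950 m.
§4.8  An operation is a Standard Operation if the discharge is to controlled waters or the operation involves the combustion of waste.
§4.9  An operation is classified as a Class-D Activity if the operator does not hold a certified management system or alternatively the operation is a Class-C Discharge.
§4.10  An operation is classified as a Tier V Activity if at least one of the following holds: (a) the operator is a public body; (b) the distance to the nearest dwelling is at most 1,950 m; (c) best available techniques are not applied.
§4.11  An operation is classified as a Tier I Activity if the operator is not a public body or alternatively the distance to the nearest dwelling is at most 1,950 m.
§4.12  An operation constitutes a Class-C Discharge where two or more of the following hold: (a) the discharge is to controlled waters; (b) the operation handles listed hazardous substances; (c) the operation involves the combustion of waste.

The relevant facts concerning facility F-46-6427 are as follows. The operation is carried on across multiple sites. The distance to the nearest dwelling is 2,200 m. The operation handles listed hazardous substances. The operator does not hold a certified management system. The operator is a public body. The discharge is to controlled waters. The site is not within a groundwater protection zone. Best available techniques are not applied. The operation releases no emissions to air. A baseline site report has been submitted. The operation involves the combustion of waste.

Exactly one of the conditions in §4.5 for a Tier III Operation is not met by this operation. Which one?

§4.12 — Class-C Discharge: the discharge is to controlled waters? yes; the operation handles listed hazardous substances? yes; the operation involves the combustion of waste? yes — 3 of 3 hold (need ≥2) → satisfied.
§4.9 — Class-D Activity: [the operator does not hold a certified management system? yes] OR [Class-C Discharge (§4.12)? yes] → satisfied.
§4.10 — Tier V Activity: [the operator is a public body? yes] OR [distance to the nearest dwelling: 2,200 m ≤ 1,950 m? no] OR [best available techniques are not applied? yes] → satisfied.
§4.3 — Primary Process: [the site is not within a groundwater protection zone? yes] AND [the operation is carried on at a single site? no] AND [a baseline site report has been submitted? yes] → not satisfied.
§4.2 — Class-A Undertaking: [distance to the nearest dwelling: 2,200 m ≤ 1,950 m? no] OR [a baseline site report has been submitted? yes] OR [the operation is carried on at a single site? no] → satisfied.
§4.6 — Restricted Operation: [Tier V Activity (§4.10)? yes] OR [Primary Process (§4.3)? no] OR [Class-A Undertaking (§4.2)? yes] → satisfied.
§4.1 — Provisional Facility: [the site is within a groundwater protection zone? no] OR [a baseline site report has been submitted? yes] → satisfied.
§4.7 — Accredited Activity: [Provisional Facility (§4.1)? yes] AND [distance to the nearest dwelling: 2,200 m ≤ 1,950 m? no] → not satisfied.
§4.5 — Tier III Operation: [Class-D Activity (§4.9)? yes] AND [Restricted Operation (§4.6)? yes] AND [Accredited Activity (§4.7)? no] → not satisfied.

Accredited Activity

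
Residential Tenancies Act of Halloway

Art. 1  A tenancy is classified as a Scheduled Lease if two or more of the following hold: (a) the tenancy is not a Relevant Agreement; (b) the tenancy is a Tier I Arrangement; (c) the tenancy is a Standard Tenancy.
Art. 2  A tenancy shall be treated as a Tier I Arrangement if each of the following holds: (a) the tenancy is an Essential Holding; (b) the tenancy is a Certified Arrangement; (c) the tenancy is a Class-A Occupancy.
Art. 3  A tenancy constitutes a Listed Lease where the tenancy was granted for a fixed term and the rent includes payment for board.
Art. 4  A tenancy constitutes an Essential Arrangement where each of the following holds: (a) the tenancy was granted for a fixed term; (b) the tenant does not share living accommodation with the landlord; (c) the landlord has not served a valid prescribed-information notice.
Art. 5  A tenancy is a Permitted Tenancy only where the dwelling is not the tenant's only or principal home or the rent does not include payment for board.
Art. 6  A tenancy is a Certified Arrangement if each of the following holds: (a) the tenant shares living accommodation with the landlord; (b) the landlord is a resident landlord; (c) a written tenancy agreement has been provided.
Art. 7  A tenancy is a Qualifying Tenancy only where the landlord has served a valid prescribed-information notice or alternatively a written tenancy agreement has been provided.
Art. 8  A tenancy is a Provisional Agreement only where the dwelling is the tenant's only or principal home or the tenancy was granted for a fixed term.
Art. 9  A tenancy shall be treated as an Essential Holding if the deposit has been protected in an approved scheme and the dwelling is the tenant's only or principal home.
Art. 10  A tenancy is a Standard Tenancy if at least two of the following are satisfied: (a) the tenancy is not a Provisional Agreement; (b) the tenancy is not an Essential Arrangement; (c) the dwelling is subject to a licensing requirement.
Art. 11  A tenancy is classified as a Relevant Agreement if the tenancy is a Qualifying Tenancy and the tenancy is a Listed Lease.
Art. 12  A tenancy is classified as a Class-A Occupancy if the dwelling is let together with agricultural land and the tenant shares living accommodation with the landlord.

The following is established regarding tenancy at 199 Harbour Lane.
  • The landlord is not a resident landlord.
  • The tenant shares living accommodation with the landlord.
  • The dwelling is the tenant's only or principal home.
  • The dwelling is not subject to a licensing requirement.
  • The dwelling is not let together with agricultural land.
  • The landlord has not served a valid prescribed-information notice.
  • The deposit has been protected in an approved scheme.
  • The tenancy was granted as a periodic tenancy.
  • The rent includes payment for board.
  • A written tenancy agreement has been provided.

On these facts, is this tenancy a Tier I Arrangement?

article 9 — Essential Holding: [the deposit has been protected in an approved scheme? yes] AND [the dwelling is the tenant's only or principal home? yes] → satisfied.
article 6 — Certified Arrangement: [the tenant shares living accommodation with the landlord? yes] AND [the landlord is a resident landlord? no] AND [a written tenancy agreement has been provided? yes] → not satisfied.
article 12 — Class-A Occupancy: [the dwelling is let together with agricultural land? no] AND [the tenant shares living accommodation with the landlord? yes] → not satisfied.
article 2 — Tier I Arrangement: [Essential Holding (article 9)? yes] AND [Certified Arrangement (article 6)? no] AND [Class-A Occupancy (article 12)? no] → not satisfied.

No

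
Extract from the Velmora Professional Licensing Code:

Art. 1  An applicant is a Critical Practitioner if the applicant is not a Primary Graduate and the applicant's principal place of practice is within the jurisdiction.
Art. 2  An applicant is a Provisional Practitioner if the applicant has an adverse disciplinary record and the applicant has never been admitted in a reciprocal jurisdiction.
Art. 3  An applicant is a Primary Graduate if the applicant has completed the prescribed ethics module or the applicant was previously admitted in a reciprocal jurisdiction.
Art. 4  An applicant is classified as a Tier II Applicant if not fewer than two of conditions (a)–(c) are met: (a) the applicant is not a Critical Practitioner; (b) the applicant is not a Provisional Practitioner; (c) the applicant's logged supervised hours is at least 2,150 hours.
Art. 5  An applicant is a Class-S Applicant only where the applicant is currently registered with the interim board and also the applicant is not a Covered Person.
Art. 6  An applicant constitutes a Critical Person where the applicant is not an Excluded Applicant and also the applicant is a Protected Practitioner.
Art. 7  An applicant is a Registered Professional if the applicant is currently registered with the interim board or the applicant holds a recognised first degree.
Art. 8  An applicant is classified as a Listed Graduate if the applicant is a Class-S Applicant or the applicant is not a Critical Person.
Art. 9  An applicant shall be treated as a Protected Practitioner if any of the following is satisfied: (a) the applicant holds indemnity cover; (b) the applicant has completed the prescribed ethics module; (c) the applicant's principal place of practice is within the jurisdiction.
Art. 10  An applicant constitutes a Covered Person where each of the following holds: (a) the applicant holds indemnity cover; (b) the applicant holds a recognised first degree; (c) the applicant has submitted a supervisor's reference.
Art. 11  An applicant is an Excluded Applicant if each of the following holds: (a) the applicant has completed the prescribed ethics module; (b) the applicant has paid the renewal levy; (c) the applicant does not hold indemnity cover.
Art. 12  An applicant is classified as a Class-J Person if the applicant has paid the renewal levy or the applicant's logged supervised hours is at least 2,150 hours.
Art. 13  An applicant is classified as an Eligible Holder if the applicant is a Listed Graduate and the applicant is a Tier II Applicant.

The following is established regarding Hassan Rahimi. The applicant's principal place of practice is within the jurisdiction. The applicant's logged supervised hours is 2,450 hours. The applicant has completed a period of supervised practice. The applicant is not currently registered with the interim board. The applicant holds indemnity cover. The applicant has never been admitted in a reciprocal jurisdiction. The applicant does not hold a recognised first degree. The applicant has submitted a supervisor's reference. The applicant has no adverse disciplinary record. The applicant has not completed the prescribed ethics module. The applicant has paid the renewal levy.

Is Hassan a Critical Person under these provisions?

article 11 — Excluded Applicant: [the applicant has completed the prescribed ethics module? no] AND [the applicant has paid the renewal levy? yes] AND [the applicant does not hold indemnity cover? no] → not satisfied.
article 9 — Protected Practitioner: [the applicant holds indemnity cover? yes] OR [the applicant has completed the prescribed ethics module? no] OR [the applicant's principal place of practice is within the jurisdiction? yes] → satisfied.
article 6 — Critical Person: [not an Excluded Applicant (article 11)? yes] AND [Protected Practitioner (article 9)? yes] → satisfied.

Yes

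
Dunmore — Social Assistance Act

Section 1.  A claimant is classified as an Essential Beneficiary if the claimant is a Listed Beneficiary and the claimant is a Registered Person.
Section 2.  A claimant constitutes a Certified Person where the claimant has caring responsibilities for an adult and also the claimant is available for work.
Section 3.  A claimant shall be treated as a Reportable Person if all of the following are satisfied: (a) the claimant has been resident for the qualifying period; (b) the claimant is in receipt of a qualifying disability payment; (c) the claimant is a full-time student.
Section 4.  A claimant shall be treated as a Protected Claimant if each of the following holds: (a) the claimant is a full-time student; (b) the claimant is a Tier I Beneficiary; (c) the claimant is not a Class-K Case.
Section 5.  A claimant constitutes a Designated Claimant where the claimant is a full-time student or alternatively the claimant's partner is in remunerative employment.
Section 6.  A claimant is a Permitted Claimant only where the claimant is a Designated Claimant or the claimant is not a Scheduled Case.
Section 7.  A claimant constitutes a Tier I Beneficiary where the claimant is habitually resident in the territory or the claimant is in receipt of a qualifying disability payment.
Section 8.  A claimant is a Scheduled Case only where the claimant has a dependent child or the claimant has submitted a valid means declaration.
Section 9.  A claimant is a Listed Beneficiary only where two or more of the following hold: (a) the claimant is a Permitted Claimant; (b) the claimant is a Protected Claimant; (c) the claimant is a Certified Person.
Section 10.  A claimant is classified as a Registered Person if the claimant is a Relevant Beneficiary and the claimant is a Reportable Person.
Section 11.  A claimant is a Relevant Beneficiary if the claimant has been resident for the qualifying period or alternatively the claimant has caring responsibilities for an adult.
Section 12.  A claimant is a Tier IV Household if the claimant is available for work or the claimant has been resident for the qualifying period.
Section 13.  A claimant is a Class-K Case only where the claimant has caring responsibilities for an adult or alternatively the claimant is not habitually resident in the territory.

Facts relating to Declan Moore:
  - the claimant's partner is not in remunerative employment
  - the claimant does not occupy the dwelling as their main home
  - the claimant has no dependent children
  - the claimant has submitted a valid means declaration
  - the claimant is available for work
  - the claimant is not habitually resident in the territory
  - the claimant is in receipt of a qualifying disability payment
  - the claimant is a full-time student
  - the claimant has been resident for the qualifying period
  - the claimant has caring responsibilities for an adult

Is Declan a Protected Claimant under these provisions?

Under section 7: the claimant is habitually resident in the territory? no; or the claimant is in receipt of a qualifying disability payment? yes. So the claimant is a Tier I Beneficiary.
Under section 13: the claimant has caring responsibilities for an adult? yes; or the claimant is not habitually resident in the territory? yes. So the claimant is a Class-K Case.
Under section 4: the claimant is a full-time student? yes; and Tier I Beneficiary (section 7)? yes; and not a Class-K Case (section 13)? no. So the claimant is not a Protected Claimant.

No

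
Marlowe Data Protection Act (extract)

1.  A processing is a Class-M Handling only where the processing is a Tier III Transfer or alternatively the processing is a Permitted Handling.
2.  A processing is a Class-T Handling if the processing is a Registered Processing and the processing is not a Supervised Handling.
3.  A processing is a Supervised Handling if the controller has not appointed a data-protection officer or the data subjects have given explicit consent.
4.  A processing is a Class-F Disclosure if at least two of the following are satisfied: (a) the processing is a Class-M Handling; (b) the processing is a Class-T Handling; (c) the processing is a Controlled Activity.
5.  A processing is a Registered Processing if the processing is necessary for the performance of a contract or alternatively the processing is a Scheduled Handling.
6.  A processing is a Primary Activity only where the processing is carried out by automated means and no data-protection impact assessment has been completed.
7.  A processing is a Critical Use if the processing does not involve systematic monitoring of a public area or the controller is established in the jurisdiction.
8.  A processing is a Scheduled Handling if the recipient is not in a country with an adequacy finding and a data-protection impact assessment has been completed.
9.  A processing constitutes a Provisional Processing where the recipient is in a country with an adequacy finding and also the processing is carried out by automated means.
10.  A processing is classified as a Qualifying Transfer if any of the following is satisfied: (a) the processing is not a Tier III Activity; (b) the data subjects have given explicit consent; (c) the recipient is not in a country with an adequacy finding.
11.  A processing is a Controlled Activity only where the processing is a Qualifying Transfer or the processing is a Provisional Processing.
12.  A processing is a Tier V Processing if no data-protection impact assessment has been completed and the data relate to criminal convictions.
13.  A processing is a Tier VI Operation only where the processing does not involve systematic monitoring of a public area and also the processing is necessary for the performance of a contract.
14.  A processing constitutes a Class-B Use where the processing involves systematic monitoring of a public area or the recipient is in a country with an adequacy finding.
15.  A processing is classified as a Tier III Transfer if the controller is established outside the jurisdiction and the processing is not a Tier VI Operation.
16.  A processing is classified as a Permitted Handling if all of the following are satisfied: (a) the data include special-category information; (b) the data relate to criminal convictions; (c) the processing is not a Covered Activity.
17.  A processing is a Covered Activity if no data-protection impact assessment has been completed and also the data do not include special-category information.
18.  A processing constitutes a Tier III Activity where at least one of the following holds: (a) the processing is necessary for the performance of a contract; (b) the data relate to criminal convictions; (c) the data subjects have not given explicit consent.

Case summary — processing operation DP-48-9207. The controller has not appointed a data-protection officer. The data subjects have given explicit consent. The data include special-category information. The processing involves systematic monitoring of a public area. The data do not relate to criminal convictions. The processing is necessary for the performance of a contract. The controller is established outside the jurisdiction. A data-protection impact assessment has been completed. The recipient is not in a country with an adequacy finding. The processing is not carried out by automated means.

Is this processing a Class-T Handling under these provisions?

paragraph 8 — Scheduled Handling: [the recipient is not in a country with an adequacy finding? yes] AND [a data-protection impact assessment has been completed? yes] → satisfied.
paragraph 5 — Registered Processing: [the processing is necessary for the performance of a contract? yes] OR [Scheduled Handling (paragraph 8)? yes] → satisfied.
paragraph 3 — Supervised Handling: [the controller has not appointed a data-protection officer? yes] OR [the data subjects have given explicit consent? yes] → satisfied.
paragraph 2 — Class-T Handling: [Registered Processing (paragraph 5)? yes] AND [not a Supervised Handling (paragraph 3)? no] → not satisfied.

No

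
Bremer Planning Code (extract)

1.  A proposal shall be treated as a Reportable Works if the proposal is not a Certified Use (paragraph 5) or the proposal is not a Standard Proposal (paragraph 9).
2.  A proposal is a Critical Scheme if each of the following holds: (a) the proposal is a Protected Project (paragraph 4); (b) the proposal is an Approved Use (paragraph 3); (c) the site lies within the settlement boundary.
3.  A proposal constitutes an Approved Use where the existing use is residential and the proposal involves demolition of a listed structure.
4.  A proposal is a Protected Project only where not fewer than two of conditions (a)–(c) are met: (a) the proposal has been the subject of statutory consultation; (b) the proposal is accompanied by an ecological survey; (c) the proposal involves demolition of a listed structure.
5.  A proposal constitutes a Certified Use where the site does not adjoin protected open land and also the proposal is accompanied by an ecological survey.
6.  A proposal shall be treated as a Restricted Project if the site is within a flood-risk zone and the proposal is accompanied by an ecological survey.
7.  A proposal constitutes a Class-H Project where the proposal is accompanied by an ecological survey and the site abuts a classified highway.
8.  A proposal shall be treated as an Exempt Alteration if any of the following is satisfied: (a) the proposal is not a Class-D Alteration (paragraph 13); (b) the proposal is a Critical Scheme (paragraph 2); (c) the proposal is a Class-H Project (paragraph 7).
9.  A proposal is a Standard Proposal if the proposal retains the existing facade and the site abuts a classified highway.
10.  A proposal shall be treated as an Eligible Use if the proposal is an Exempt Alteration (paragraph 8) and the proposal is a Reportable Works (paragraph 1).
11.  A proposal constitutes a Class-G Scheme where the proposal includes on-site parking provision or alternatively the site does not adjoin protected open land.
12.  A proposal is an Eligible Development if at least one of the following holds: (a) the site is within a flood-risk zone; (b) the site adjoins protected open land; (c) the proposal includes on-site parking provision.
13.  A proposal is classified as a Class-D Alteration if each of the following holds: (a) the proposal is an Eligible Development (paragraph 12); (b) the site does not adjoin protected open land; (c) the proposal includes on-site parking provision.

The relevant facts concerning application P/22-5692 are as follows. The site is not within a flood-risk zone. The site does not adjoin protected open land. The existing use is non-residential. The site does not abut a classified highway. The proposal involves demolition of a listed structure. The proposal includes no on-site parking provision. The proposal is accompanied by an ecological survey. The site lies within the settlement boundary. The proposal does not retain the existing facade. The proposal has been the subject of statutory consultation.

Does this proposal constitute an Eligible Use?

Under paragraph 12: the site is within a flood-risk zone? no; or the site adjoins protected open land? no; or the proposal includes on-site parking provision? no. So the proposal is not an Eligible Development.
Under paragraph 13: Eligible Development (paragraph 12)? no; and the site does not adjoin protected open land? yes; and the proposal includes on-site parking provision? no. So the proposal is not a Class-D Alteration.
Under paragraph 4: the proposal has been the subject of statutory consultation? yes; the proposal is accompanied by an ecological survey? yes; the proposal involves demolition of a listed structure? yes — 3 of 3 hold (need ≥2) → satisfied.
Under paragraph 3: the existing use is residential? no; and the proposal involves demolition of a listed structure? yes. So the proposal is not an Approved Use.
Under paragraph 2: Protected Project (paragraph 4)? yes; and Approved Use (paragraph 3)? no; and the site lies within the settlement boundary? yes. So the proposal is not a Critical Scheme.
Under paragraph 7: the proposal is accompanied by an ecological survey? yes; and the site abuts a classified highway? no. So the proposal is not a Class-H Project.
Under paragraph 8: not a Class-D Alteration (paragraph 13)? yes; or Critical Scheme (paragraph 2)? no; or Class-H Project (paragraph 7)? no. So the proposal is an Exempt Alteration.
Under paragraph 5: the site does not adjoin protected open land? yes; and the proposal is accompanied by an ecological survey? yes. So the proposal is a Certified Use.
Under paragraph 9: the proposal retains the existing facade? no; and the site abuts a classified highway? no. So the proposal is not a Standard Proposal.
Under paragraph 1: not a Certified Use (paragraph 5)? no; or not a Standard Proposal (paragraph 9)? yes. So the proposal is a Reportable Works.
Under paragraph 10: Exempt Alteration (paragraph 8)? yes; and Reportable Works (paragraph 1)? yes. So the proposal is an Eligible Use.

Yes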